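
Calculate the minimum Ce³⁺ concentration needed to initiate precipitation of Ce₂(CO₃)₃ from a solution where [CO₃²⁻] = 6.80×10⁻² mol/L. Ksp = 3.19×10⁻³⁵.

Each salt precipitates once Q = Ksp for that salt.
Ce₂(CO₃)₃(s) ⇌ 2 Ce³⁺(aq) + 3 CO₃²⁻(aq)
Ksp = [Ce³⁺]^2[CO₃²⁻]^3 = [Ce³⁺]^2(6.80×10⁻²)^3
[Ce³⁺]^2 = 3.19×10⁻³⁵ / (6.80×10⁻²)^3 = 1.01×10⁻³¹
[Ce³⁺] = 3.19×10⁻¹⁶ mol/L

3.19×10⁻¹⁶ M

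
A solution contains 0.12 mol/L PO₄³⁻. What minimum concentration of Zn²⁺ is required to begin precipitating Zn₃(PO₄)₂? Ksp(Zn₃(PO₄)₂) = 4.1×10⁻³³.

6.6×10⁻¹¹ M

Each salt precipitates once Q = Ksp for that salt.
Zn₃(PO₄)₂(s) ⇌ 3 Zn²⁺(aq) + 2 PO₄³⁻(aq)
Ksp = [Zn²⁺]^3[PO₄³⁻]^2 = [Zn²⁺]^3(0.12)^2
[Zn²⁺]^3 = 4.1×10⁻³³ / (0.12)^2 = 2.8×10⁻³¹
[Zn²⁺] = 6.6×10⁻¹¹ mol/L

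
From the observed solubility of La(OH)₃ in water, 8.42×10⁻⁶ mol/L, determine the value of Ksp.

Ksp = 1.36×10⁻¹⁹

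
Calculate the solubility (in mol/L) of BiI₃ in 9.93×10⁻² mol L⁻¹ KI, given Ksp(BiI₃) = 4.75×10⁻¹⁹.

BiI₃(s) ⇌ Bi³⁺(aq) + 3 I⁻(aq)
I⁻ is already present at 9.93×10⁻² mol L⁻¹. If s mol/L of BiI₃ dissolves, [Bi³⁺] = s while [I⁻] ≈ 9.93×10⁻² mol L⁻¹.
Ksp = [Bi³⁺][I⁻]^3 = s(9.93×10⁻²)^3
s = 4.75×10⁻¹⁹ / (9.93×10⁻²)^3 = 4.85×10⁻¹⁶
s = 4.85×10⁻¹⁶ mol L⁻¹

4.85×10⁻¹⁶ M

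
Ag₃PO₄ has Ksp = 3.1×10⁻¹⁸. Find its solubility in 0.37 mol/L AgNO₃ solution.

6.1×10⁻¹⁷ M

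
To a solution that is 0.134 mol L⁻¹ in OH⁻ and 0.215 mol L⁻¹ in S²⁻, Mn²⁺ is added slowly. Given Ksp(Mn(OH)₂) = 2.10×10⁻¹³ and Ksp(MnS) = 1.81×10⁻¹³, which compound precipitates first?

MnS

The threshold for precipitation is Q = Ksp.
For Mn(OH)₂: [Mn²⁺] = (Ksp/[OH⁻]^2) = 1.17×10⁻¹¹ mol L⁻¹
For MnS: [Mn²⁺] = (Ksp/[S²⁻]) = 8.42×10⁻¹³ mol L⁻¹
Since MnS needs less Mn²⁺ to reach saturation, it precipitates first.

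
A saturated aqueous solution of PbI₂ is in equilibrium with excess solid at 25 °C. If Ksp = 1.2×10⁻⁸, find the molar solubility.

1.4×10⁻³ M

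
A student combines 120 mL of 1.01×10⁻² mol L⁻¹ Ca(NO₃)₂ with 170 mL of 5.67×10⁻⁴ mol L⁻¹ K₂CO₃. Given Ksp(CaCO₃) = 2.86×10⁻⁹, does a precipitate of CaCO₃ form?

Yes

After mixing, V = 120 mL + 170 mL = 290 mL.
[Ca²⁺] = (1.01×10⁻²)(120)/290 = 4.18×10⁻³ mol L⁻¹
[CO₃²⁻] = (5.67×10⁻⁴)(170)/290 = 3.32×10⁻⁴ mol L⁻¹
Q = [Ca²⁺][CO₃²⁻] = 1.39×10⁻⁶
Q = 1.39×10⁻⁶ > Ksp = 2.86×10⁻⁹, so the solution is supersaturated and CaCO₃ precipitates.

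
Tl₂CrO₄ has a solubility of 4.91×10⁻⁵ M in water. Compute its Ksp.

Tl₂CrO₄(s) ⇌ 2 Tl⁺(aq) + CrO₄²⁻(aq)
Call the molar solubility s, so that [Tl⁺] = 2s and [CrO₄²⁻] = s.
Ksp = [Tl⁺]^2[CrO₄²⁻] = (2s)^2 · s = 4s^3
Ksp = 4 × (4.91×10⁻⁵)^3 = 4.73×10⁻¹³

Ksp = 4.73×10⁻¹³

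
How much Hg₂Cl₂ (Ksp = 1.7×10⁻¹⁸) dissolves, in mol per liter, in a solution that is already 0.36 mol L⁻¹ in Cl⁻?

1.3×10⁻¹⁷ M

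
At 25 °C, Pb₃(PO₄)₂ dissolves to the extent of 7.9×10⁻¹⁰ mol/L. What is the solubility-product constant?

Pb₃(PO₄)₂(s) ⇌ 3 Pb²⁺(aq) + 2 PO₄³⁻(aq)
With molar solubility s: [Pb²⁺] = 3s, [PO₄³⁻] = 2s.
Ksp = [Pb²⁺]^3[PO₄³⁻]^2 = (3s)^3 · (2s)^2 = 108s^5
Ksp = 108 × (7.9×10⁻¹⁰)^5 = 3.3×10⁻⁴⁴

Ksp = 3.3×10⁻⁴⁴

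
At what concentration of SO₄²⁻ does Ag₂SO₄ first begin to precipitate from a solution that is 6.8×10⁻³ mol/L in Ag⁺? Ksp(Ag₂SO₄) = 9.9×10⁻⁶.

Each salt precipitates once Q = Ksp for that salt.
Ag₂SO₄(s) ⇌ 2 Ag⁺(aq) + SO₄²⁻(aq)
Ksp = [Ag⁺]^2[SO₄²⁻] = [SO₄²⁻](6.8×10⁻³)^2
[SO₄²⁻] = 9.9×10⁻⁶ / (6.8×10⁻³)^2 = 0.21
[SO₄²⁻] = 0.21 mol/L

0.21 M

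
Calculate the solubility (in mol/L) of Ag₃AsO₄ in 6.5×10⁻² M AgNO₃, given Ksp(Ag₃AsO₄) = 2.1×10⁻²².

7.6×10⁻¹⁹ M

Ag₃AsO₄(s) ⇌ 3 Ag⁺(aq) + AsO₄³⁻(aq)
Ag⁺ is already present at 6.5×10⁻² M. If s mol/L of Ag₃AsO₄ dissolves, [AsO₄³⁻] = s while [Ag⁺] ≈ 6.5×10⁻² M.
Ksp = [Ag⁺]^3[AsO₄³⁻] = (6.5×10⁻²)^3s
s = 2.1×10⁻²² / (6.5×10⁻²)^3 = 7.6×10⁻¹⁹
s = 7.6×10⁻¹⁹ M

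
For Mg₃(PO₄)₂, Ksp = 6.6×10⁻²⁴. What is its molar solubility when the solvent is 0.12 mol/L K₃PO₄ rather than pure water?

Mg₃(PO₄)₂(s) ⇌ 3 Mg²⁺(aq) + 2 PO₄³⁻(aq)
With PO₄³⁻ already at 0.12 mol/L and s small, take [PO₄³⁻] ≈ 0.12 mol/L and [Mg²⁺] = 3s.
Ksp = [Mg²⁺]^3[PO₄³⁻]^2 = (3s)^3(0.12)^2
(3s)^3 = 6.6×10⁻²⁴ / (0.12)^2 = 4.6×10⁻²²
s = 2.6×10⁻⁸ mol/L

2.6×10⁻⁸ M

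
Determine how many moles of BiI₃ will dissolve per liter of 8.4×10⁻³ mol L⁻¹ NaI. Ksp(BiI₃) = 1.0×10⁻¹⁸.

1.7×10⁻¹² M

BiI₃(s) ⇌ Bi³⁺(aq) + 3 I⁻(aq)
The solution already contains I⁻ at 8.4×10⁻³ mol L⁻¹. Let s be the molar solubility of BiI₃.
[I⁻] ≈ 8.4×10⁻³ mol L⁻¹ (common ion dominates); [Bi³⁺] = s.
Ksp = [Bi³⁺][I⁻]^3 = s(8.4×10⁻³)^3
s = 1.0×10⁻¹⁸ / (8.4×10⁻³)^3 = 1.7×10⁻¹²
s = 1.7×10⁻¹² mol L⁻¹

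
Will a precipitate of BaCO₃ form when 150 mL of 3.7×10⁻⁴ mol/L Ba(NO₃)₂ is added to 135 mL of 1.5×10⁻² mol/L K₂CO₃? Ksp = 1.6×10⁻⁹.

Total volume after mixing = 150 + 135 = 285 mL.
[Ba²⁺] = (3.7×10⁻⁴)(150)/285 = 1.9×10⁻⁴ mol/L
[CO₃²⁻] = (1.5×10⁻²)(135)/285 = 7.1×10⁻³ mol/L
Q = [Ba²⁺][CO₃²⁻] = 1.4×10⁻⁶
Because Q > Ksp (1.4×10⁻⁶ vs 1.6×10⁻⁹), a precipitate of BaCO₃ forms.

Yes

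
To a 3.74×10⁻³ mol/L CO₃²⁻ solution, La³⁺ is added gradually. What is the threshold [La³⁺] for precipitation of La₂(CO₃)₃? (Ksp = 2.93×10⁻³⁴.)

7.48×10⁻¹⁴ M

Precipitation begins when Q = Ksp.
La₂(CO₃)₃(s) ⇌ 2 La³⁺(aq) + 3 CO₃²⁻(aq)
Ksp = [La³⁺]^2[CO₃²⁻]^3 = [La³⁺]^2(3.74×10⁻³)^3
[La³⁺]^2 = 2.93×10⁻³⁴ / (3.74×10⁻³)^3 = 5.60×10⁻²⁷
[La³⁺] = 7.48×10⁻¹⁴ mol/L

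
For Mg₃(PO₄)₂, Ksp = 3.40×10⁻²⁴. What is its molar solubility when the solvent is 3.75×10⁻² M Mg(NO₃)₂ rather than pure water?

Mg₃(PO₄)₂(s) ⇌ 3 Mg²⁺(aq) + 2 PO₄³⁻(aq)
Let s be the solubility of Mg₃(PO₄)₂ here. The common ion gives [Mg²⁺] ≈ 3.75×10⁻² M, and [PO₄³⁻] = 2s.
Ksp = [Mg²⁺]^3[PO₄³⁻]^2 = (3.75×10⁻²)^3(2s)^2
(2s)^2 = 3.40×10⁻²⁴ / (3.75×10⁻²)^3 = 6.45×10⁻²⁰
s = 1.27×10⁻¹⁰ M

1.27×10⁻¹⁰ M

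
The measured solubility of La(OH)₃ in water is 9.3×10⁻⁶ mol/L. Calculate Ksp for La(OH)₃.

La(OH)₃(s) ⇌ La³⁺(aq) + 3 OH⁻(aq)
Let s be the molar solubility. Then [La³⁺] = s and [OH⁻] = 3s.
Ksp = [La³⁺][OH⁻]^3 = s · (3s)^3 = 27s^4
Ksp = 27 × (9.3×10⁻⁶)^4 = 2.0×10⁻¹⁹

Ksp = 2.0×10⁻¹⁹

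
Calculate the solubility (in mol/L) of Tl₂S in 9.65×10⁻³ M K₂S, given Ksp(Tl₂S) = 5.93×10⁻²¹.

3.92×10⁻¹⁰ M

Tl₂S(s) ⇌ 2 Tl⁺(aq) + S²⁻(aq)
The solution already contains S²⁻ at 9.65×10⁻³ M. Let s be the molar solubility of Tl₂S.
[S²⁻] ≈ 9.65×10⁻³ M (common ion dominates); [Tl⁺] = 2s.
Ksp = [Tl⁺]^2[S²⁻] = (2s)^2(9.65×10⁻³)
(2s)^2 = 5.93×10⁻²¹ / (9.65×10⁻³) = 6.15×10⁻¹⁹
s = 3.92×10⁻¹⁰ M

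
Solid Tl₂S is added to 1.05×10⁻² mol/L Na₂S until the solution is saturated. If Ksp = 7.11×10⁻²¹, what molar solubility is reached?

4.11×10⁻¹⁰ M

Tl₂S(s) ⇌ 2 Tl⁺(aq) + S²⁻(aq)
With S²⁻ already at 1.05×10⁻² mol/L and s small, take [S²⁻] ≈ 1.05×10⁻² mol/L and [Tl⁺] = 2s.
Ksp = [Tl⁺]^2[S²⁻] = (2s)^2(1.05×10⁻²)
(2s)^2 = 7.11×10⁻²¹ / (1.05×10⁻²) = 6.77×10⁻¹⁹
s = 4.11×10⁻¹⁰ mol/L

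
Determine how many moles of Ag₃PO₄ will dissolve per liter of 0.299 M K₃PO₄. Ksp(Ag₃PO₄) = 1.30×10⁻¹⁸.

5.44×10⁻⁷ M

Ag₃PO₄(s) ⇌ 3 Ag⁺(aq) + PO₄³⁻(aq)
Let s be the solubility of Ag₃PO₄ here. The common ion gives [PO₄³⁻] ≈ 0.299 M, and [Ag⁺] = 3s.
Ksp = [Ag⁺]^3[PO₄³⁻] = (3s)^3(0.299)
(3s)^3 = 1.30×10⁻¹⁸ / (0.299) = 4.35×10⁻¹⁸
s = 5.44×10⁻⁷ M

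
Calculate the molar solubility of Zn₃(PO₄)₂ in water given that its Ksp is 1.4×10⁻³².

Zn₃(PO₄)₂(s) ⇌ 3 Zn²⁺(aq) + 2 PO₄³⁻(aq)
If s mol/L of Zn₃(PO₄)₂ dissolves, [Zn²⁺] = 3s and [PO₄³⁻] = 2s.
Ksp = [Zn²⁺]^3[PO₄³⁻]^2 = (3s)^3 · (2s)^2 = 108s^5
108s^5 = 1.4×10⁻³²  ⇒  s^5 = 1.3×10⁻³⁴
s = (1.3×10⁻³⁴)^(1/5) = 1.7×10⁻⁷ mol/L

1.7×10⁻⁷ M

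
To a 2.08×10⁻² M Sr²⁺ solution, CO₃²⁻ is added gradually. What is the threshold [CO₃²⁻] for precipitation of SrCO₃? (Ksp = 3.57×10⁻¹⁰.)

A salt starts to precipitate once the ion product Q reaches its Ksp.
SrCO₃(s) ⇌ Sr²⁺(aq) + CO₃²⁻(aq)
Ksp = [Sr²⁺][CO₃²⁻] = [CO₃²⁻](2.08×10⁻²)
[CO₃²⁻] = 3.57×10⁻¹⁰ / (2.08×10⁻²) = 1.72×10⁻⁸
[CO₃²⁻] = 1.72×10⁻⁸ M

1.72×10⁻⁸ M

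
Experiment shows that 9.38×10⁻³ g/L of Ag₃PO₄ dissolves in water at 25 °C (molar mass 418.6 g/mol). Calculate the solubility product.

Ksp = 6.81×10⁻¹⁸

Molar solubility s = (9.38×10⁻³ g/L) / (418.6 g/mol) = 2.2408×10⁻⁵ mol/L
Ag₃PO₄(s) ⇌ 3 Ag⁺(aq) + PO₄³⁻(aq)
If s mol/L of Ag₃PO₄ dissolves, [Ag⁺] = 3s and [PO₄³⁻] = s.
Ksp = [Ag⁺]^3[PO₄³⁻] = (3s)^3 · s = 27s^4
Ksp = 27 × (2.2408×10⁻⁵)^4 = 6.81×10⁻¹⁸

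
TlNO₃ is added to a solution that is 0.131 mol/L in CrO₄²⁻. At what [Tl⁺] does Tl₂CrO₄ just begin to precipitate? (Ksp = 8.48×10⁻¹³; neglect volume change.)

2.54×10⁻⁶ M

The threshold for precipitation is Q = Ksp.
Tl₂CrO₄(s) ⇌ 2 Tl⁺(aq) + CrO₄²⁻(aq)
Ksp = [Tl⁺]^2[CrO₄²⁻] = [Tl⁺]^2(0.131)
[Tl⁺]^2 = 8.48×10⁻¹³ / (0.131) = 6.47×10⁻¹²
[Tl⁺] = 2.54×10⁻⁶ mol/L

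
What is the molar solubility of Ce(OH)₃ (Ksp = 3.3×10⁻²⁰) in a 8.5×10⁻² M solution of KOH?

5.4×10⁻¹⁷ M

Ce(OH)₃(s) ⇌ Ce³⁺(aq) + 3 OH⁻(aq)
With OH⁻ already at 8.5×10⁻² M and s small, take [OH⁻] ≈ 8.5×10⁻² M and [Ce³⁺] = s.
Ksp = [Ce³⁺][OH⁻]^3 = s(8.5×10⁻²)^3
s = 3.3×10⁻²⁰ / (8.5×10⁻²)^3 = 5.4×10⁻¹⁷
s = 5.4×10⁻¹⁷ M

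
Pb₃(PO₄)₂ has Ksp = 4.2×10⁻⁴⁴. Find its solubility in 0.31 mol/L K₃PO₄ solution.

2.5×10⁻¹⁵ M

Pb₃(PO₄)₂(s) ⇌ 3 Pb²⁺(aq) + 2 PO₄³⁻(aq)
With PO₄³⁻ already at 0.31 mol/L and s small, take [PO₄³⁻] ≈ 0.31 mol/L and [Pb²⁺] = 3s.
Ksp = [Pb²⁺]^3[PO₄³⁻]^2 = (3s)^3(0.31)^2
(3s)^3 = 4.2×10⁻⁴⁴ / (0.31)^2 = 4.4×10⁻⁴³
s = 2.5×10⁻¹⁵ mol/L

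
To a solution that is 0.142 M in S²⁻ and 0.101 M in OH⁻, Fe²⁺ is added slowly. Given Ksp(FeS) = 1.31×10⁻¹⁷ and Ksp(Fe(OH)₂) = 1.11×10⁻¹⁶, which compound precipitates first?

Precipitation begins when Q = Ksp.
For FeS: [Fe²⁺] = (Ksp/[S²⁻]) = 9.23×10⁻¹⁷ M
For Fe(OH)₂: [Fe²⁺] = (Ksp/[OH⁻]^2) = 1.09×10⁻¹⁴ M
Since FeS needs less Fe²⁺ to reach saturation, it precipitates first.

FeS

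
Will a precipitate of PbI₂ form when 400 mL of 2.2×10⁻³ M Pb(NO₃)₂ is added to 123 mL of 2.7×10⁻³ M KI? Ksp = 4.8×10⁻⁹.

The combined volume is 523 mL.
[Pb²⁺] = (2.2×10⁻³)(400)/523 = 1.7×10⁻³ M
[I⁻] = (2.7×10⁻³)(123)/523 = 6.3×10⁻⁴ M
Q = [Pb²⁺][I⁻]^2 = 6.8×10⁻¹⁰
Q < Ksp (6.8×10⁻¹⁰ vs 4.8×10⁻⁹); the solution remains unsaturated and no precipitate forms.

No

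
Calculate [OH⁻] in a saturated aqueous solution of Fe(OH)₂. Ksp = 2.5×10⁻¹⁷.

Fe(OH)₂(s) ⇌ Fe²⁺(aq) + 2 OH⁻(aq)
With molar solubility s: [Fe²⁺] = s, [OH⁻] = 2s.
Ksp = [Fe²⁺][OH⁻]^2 = s · (2s)^2 = 4s^3 = 2.5×10⁻¹⁷
s = 1.8×10⁻⁶ mol/L
[OH⁻] = 2s = 3.7×10⁻⁶ mol/L

3.7×10⁻⁶ M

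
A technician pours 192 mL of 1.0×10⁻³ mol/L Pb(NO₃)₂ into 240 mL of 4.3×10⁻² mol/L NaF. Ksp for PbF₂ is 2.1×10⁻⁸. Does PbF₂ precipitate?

After mixing, V = 192 mL + 240 mL = 432 mL.
[Pb²⁺] = (1.0×10⁻³)(192)/432 = 4.4×10⁻⁴ mol/L
[F⁻] = (4.3×10⁻²)(240)/432 = 2.4×10⁻² mol/L
Q = [Pb²⁺][F⁻]^2 = 2.5×10⁻⁷
Q = 2.5×10⁻⁷ > Ksp = 2.1×10⁻⁸, so the solution is supersaturated and PbF₂ precipitates.

Yes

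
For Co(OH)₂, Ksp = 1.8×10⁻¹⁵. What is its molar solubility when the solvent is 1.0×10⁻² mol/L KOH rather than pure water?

1.8×10⁻¹¹ M

Co(OH)₂(s) ⇌ Co²⁺(aq) + 2 OH⁻(aq)
The solution already contains OH⁻ at 1.0×10⁻² mol/L. Let s be the molar solubility of Co(OH)₂.
[OH⁻] ≈ 1.0×10⁻² mol/L (common ion dominates); [Co²⁺] = s.
Ksp = [Co²⁺][OH⁻]^2 = s(1.0×10⁻²)^2
s = 1.8×10⁻¹⁵ / (1.0×10⁻²)^2 = 1.8×10⁻¹¹
s = 1.8×10⁻¹¹ mol/L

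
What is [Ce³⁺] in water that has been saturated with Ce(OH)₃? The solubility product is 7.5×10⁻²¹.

4.1×10⁻⁶ M

Ce(OH)₃(s) ⇌ Ce³⁺(aq) + 3 OH⁻(aq)
Let s be the molar solubility. Then [Ce³⁺] = s and [OH⁻] = 3s.
Ksp = [Ce³⁺][OH⁻]^3 = s · (3s)^3 = 27s^4 = 7.5×10⁻²¹
s = 4.1×10⁻⁶ mol/L
[Ce³⁺] = s = 4.1×10⁻⁶ mol/L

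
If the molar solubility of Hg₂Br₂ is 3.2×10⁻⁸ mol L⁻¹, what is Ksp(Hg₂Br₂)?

Ksp = 1.3×10⁻²²

Hg₂Br₂(s) ⇌ Hg₂²⁺(aq) + 2 Br⁻(aq)
Call the molar solubility s, so that [Hg₂²⁺] = s and [Br⁻] = 2s.
Ksp = [Hg₂²⁺][Br⁻]^2 = s · (2s)^2 = 4s^3
Ksp = 4 × (3.2×10⁻⁸)^3 = 1.3×10⁻²²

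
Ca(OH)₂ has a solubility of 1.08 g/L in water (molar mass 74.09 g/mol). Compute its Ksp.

Convert to molarity: s = 1.08 / 74.09 = 1.4577×10⁻² mol/L
Ca(OH)₂(s) ⇌ Ca²⁺(aq) + 2 OH⁻(aq)
For each mole of Ca(OH)₂ that dissolves per liter, [Ca²⁺] = s and [OH⁻] = 2s; let s denote this solubility.
Ksp = [Ca²⁺][OH⁻]^2 = s · (2s)^2 = 4s^3
Ksp = 4 × (1.4577×10⁻²)^3 = 1.24×10⁻⁵

Ksp = 1.24×10⁻⁵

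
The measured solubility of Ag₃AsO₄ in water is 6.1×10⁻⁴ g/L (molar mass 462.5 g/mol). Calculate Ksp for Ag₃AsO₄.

Ksp = 8.2×10⁻²³

Convert to molarity: s = 6.1×10⁻⁴ / 462.5 = 1.319×10⁻⁶ mol/L
Ag₃AsO₄(s) ⇌ 3 Ag⁺(aq) + AsO₄³⁻(aq)
With molar solubility s: [Ag⁺] = 3s, [AsO₄³⁻] = s.
Ksp = [Ag⁺]^3[AsO₄³⁻] = (3s)^3 · s = 27s^4
Ksp = 27 × (1.319×10⁻⁶)^4 = 8.2×10⁻²³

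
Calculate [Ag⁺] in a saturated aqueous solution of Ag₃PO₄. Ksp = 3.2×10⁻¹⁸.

Ag₃PO₄(s) ⇌ 3 Ag⁺(aq) + PO₄³⁻(aq)
For each mole of Ag₃PO₄ that dissolves per liter, [Ag⁺] = 3s and [PO₄³⁻] = s; let s denote this solubility.
Ksp = [Ag⁺]^3[PO₄³⁻] = (3s)^3 · s = 27s^4 = 3.2×10⁻¹⁸
s = 1.9×10⁻⁵ mol/L
[Ag⁺] = 3s = 5.6×10⁻⁵ mol/L

5.6×10⁻⁵ M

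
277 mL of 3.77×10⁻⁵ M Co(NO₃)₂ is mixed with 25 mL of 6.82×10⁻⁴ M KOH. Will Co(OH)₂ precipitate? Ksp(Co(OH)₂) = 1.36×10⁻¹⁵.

Yes

After mixing, V = 277 mL + 25 mL = 302 mL.
[Co²⁺] = (3.77×10⁻⁵)(277)/302 = 3.46×10⁻⁵ M
[OH⁻] = (6.82×10⁻⁴)(25)/302 = 5.65×10⁻⁵ M
Q = [Co²⁺][OH⁻]^2 = 1.10×10⁻¹³
Since Q (1.10×10⁻¹³) exceeds Ksp (1.36×10⁻¹⁵), Co(OH)₂ will precipitate.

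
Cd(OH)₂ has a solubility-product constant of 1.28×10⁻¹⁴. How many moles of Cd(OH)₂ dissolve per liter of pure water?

1.47×10⁻⁵ M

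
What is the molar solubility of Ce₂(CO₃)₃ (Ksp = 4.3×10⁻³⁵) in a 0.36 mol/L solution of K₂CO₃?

Ce₂(CO₃)₃(s) ⇌ 2 Ce³⁺(aq) + 3 CO₃²⁻(aq)
With CO₃²⁻ already at 0.36 mol/L and s small, take [CO₃²⁻] ≈ 0.36 mol/L and [Ce³⁺] = 2s.
Ksp = [Ce³⁺]^2[CO₃²⁻]^3 = (2s)^2(0.36)^3
(2s)^2 = 4.3×10⁻³⁵ / (0.36)^3 = 9.2×10⁻³⁴
s = 1.5×10⁻¹⁷ mol/L

1.5×10⁻¹⁷ M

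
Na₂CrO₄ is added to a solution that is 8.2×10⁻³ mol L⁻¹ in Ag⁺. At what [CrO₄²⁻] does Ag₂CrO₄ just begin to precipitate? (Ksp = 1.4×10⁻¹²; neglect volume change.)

Precipitation begins when Q = Ksp.
Ag₂CrO₄(s) ⇌ 2 Ag⁺(aq) + CrO₄²⁻(aq)
Ksp = [Ag⁺]^2[CrO₄²⁻] = [CrO₄²⁻](8.2×10⁻³)^2
[CrO₄²⁻] = 1.4×10⁻¹² / (8.2×10⁻³)^2 = 2.1×10⁻⁸
[CrO₄²⁻] = 2.1×10⁻⁸ mol L⁻¹

2.1×10⁻⁸ M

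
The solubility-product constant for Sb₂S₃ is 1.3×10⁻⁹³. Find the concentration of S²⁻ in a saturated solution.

3.1×10⁻¹⁹ M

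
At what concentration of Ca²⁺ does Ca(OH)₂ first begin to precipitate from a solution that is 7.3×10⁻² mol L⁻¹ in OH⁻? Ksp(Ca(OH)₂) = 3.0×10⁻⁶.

A salt starts to precipitate once the ion product Q reaches its Ksp.
Ca(OH)₂(s) ⇌ Ca²⁺(aq) + 2 OH⁻(aq)
Ksp = [Ca²⁺][OH⁻]^2 = [Ca²⁺](7.3×10⁻²)^2
[Ca²⁺] = 3.0×10⁻⁶ / (7.3×10⁻²)^2 = 5.6×10⁻⁴
[Ca²⁺] = 5.6×10⁻⁴ mol L⁻¹

5.6×10⁻⁴ M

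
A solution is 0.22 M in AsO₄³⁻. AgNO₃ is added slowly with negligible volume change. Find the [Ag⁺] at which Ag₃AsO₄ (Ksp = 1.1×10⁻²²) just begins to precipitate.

Each salt precipitates once Q = Ksp for that salt.
Ag₃AsO₄(s) ⇌ 3 Ag⁺(aq) + AsO₄³⁻(aq)
Ksp = [Ag⁺]^3[AsO₄³⁻] = [Ag⁺]^3(0.22)
[Ag⁺]^3 = 1.1×10⁻²² / (0.22) = 5.0×10⁻²²
[Ag⁺] = 7.9×10⁻⁸ M

7.9×10⁻⁸ M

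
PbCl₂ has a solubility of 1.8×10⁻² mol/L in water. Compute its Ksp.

PbCl₂(s) ⇌ Pb²⁺(aq) + 2 Cl⁻(aq)
For each mole of PbCl₂ that dissolves per liter, [Pb²⁺] = s and [Cl⁻] = 2s; let s denote this solubility.
Ksp = [Pb²⁺][Cl⁻]^2 = s · (2s)^2 = 4s^3
Ksp = 4 × (1.8×10⁻²)^3 = 2.3×10⁻⁵

Ksp = 2.3×10⁻⁵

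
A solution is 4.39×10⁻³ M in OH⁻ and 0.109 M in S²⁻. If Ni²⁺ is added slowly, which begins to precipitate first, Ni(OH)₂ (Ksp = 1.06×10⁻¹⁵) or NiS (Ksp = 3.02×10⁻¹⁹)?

A salt starts to precipitate once the ion product Q reaches its Ksp.
For Ni(OH)₂: [Ni²⁺] = (Ksp/[OH⁻]^2) = 5.50×10⁻¹¹ M
For NiS: [Ni²⁺] = (Ksp/[S²⁻]) = 2.77×10⁻¹⁸ M
Since NiS needs less Ni²⁺ to reach saturation, it precipitates first.

NiS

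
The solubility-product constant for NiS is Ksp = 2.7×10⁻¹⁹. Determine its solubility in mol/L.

5.2×10⁻¹⁰ M

NiS(s) ⇌ Ni²⁺(aq) + S²⁻(aq)
If s mol/L of NiS dissolves, [Ni²⁺] = s and [S²⁻] = s.
Ksp = [Ni²⁺][S²⁻] = s · s = s^2
s^2 = 2.7×10⁻¹⁹
Taking the 2nd root, s = 5.2×10⁻¹⁰ mol/L.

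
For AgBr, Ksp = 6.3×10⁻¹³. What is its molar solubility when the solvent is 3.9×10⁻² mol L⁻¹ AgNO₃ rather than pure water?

1.6×10⁻¹¹ M

AgBr(s) ⇌ Ag⁺(aq) + Br⁻(aq)
With Ag⁺ already at 3.9×10⁻² mol L⁻¹ and s small, take [Ag⁺] ≈ 3.9×10⁻² mol L⁻¹ and [Br⁻] = s.
Ksp = [Ag⁺][Br⁻] = (3.9×10⁻²)s
s = 6.3×10⁻¹³ / (3.9×10⁻²) = 1.6×10⁻¹¹
s = 1.6×10⁻¹¹ mol L⁻¹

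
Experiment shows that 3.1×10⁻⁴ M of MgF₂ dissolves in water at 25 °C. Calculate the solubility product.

MgF₂(s) ⇌ Mg²⁺(aq) + 2 F⁻(aq)
If s mol/L of MgF₂ dissolves, [Mg²⁺] = s and [F⁻] = 2s.
Ksp = [Mg²⁺][F⁻]^2 = s · (2s)^2 = 4s^3
Ksp = 4 × (3.1×10⁻⁴)^3 = 1.2×10⁻¹⁰

Ksp = 1.2×10⁻¹⁰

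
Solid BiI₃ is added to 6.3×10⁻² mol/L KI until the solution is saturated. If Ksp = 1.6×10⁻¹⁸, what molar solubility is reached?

BiI₃(s) ⇌ Bi³⁺(aq) + 3 I⁻(aq)
The solution already contains I⁻ at 6.3×10⁻² mol/L. Let s be the molar solubility of BiI₃.
[I⁻] ≈ 6.3×10⁻² mol/L (common ion dominates); [Bi³⁺] = s.
Ksp = [Bi³⁺][I⁻]^3 = s(6.3×10⁻²)^3
s = 1.6×10⁻¹⁸ / (6.3×10⁻²)^3 = 6.4×10⁻¹⁵
s = 6.4×10⁻¹⁵ mol/L

6.4×10⁻¹⁵ M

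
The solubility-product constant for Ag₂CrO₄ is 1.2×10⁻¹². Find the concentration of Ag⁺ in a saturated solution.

Ag₂CrO₄(s) ⇌ 2 Ag⁺(aq) + CrO₄²⁻(aq)
With molar solubility s: [Ag⁺] = 2s, [CrO₄²⁻] = s.
Ksp = [Ag⁺]^2[CrO₄²⁻] = (2s)^2 · s = 4s^3 = 1.2×10⁻¹²
s = 6.7×10⁻⁵ mol L⁻¹
[Ag⁺] = 2s = 1.3×10⁻⁴ mol L⁻¹

1.3×10⁻⁴ M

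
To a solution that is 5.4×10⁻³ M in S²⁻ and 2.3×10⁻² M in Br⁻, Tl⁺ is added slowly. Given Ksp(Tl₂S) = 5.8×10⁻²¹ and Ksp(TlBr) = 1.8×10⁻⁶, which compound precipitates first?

Tl₂S

Precipitation of each salt begins when its ion product equals Ksp.
For Tl₂S: [Tl⁺] = (Ksp/[S²⁻])^(1/2) = 1.0×10⁻⁹ M
For TlBr: [Tl⁺] = (Ksp/[Br⁻]) = 7.8×10⁻⁵ M
Tl₂S requires the lower [Tl⁺], so it precipitates first.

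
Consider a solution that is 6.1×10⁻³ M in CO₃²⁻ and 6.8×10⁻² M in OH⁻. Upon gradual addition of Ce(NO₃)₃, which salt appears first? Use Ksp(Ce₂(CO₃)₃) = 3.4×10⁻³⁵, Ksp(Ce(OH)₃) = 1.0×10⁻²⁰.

Ce(OH)₃

Precipitation begins when Q = Ksp.
For Ce₂(CO₃)₃: [Ce³⁺] = (Ksp/[CO₃²⁻]^3)^(1/2) = 1.2×10⁻¹⁴ M
For Ce(OH)₃: [Ce³⁺] = (Ksp/[OH⁻]^3) = 3.2×10⁻¹⁷ M
Since Ce(OH)₃ needs less Ce³⁺ to reach saturation, it precipitates first.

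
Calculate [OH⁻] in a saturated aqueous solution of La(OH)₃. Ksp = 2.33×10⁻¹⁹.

2.89×10⁻⁵ M

La(OH)₃(s) ⇌ La³⁺(aq) + 3 OH⁻(aq)
Let s be the molar solubility. Then [La³⁺] = s and [OH⁻] = 3s.
Ksp = [La³⁺][OH⁻]^3 = s · (3s)^3 = 27s^4 = 2.33×10⁻¹⁹
s = 9.64×10⁻⁶ mol/L
[OH⁻] = 3s = 2.89×10⁻⁵ mol/L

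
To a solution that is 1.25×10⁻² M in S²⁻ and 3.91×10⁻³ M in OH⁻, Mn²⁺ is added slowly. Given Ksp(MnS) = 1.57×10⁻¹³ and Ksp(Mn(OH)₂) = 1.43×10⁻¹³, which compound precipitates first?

MnS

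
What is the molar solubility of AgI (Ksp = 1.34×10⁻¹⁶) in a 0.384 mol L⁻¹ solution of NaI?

3.49×10⁻¹⁶ M

AgI(s) ⇌ Ag⁺(aq) + I⁻(aq)
With I⁻ already at 0.384 mol L⁻¹ and s small, take [I⁻] ≈ 0.384 mol L⁻¹ and [Ag⁺] = s.
Ksp = [Ag⁺][I⁻] = s(0.384)
s = 1.34×10⁻¹⁶ / (0.384) = 3.49×10⁻¹⁶
s = 3.49×10⁻¹⁶ mol L⁻¹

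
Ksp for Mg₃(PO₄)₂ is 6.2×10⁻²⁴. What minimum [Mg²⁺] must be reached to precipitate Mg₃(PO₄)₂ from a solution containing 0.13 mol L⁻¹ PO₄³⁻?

7.2×10⁻⁸ M

A salt starts to precipitate once the ion product Q reaches its Ksp.
Mg₃(PO₄)₂(s) ⇌ 3 Mg²⁺(aq) + 2 PO₄³⁻(aq)
Ksp = [Mg²⁺]^3[PO₄³⁻]^2 = [Mg²⁺]^3(0.13)^2
[Mg²⁺]^3 = 6.2×10⁻²⁴ / (0.13)^2 = 3.7×10⁻²²
[Mg²⁺] = 7.2×10⁻⁸ mol L⁻¹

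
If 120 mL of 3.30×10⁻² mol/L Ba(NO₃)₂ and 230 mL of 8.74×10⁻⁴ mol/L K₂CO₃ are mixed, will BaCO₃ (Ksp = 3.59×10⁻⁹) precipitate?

Yes

The combined volume is 350 mL.
[Ba²⁺] = (3.30×10⁻²)(120)/350 = 1.13×10⁻² mol/L
[CO₃²⁻] = (8.74×10⁻⁴)(230)/350 = 5.74×10⁻⁴ mol/L
Q = [Ba²⁺][CO₃²⁻] = 6.50×10⁻⁶
Since Q (6.50×10⁻⁶) exceeds Ksp (3.59×10⁻⁹), BaCO₃ will precipitate.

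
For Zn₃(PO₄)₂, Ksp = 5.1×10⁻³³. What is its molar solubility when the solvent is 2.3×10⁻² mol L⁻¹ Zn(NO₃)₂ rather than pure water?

1.0×10⁻¹⁴ M

Zn₃(PO₄)₂(s) ⇌ 3 Zn²⁺(aq) + 2 PO₄³⁻(aq)
Let s be the solubility of Zn₃(PO₄)₂ here. The common ion gives [Zn²⁺] ≈ 2.3×10⁻² mol L⁻¹, and [PO₄³⁻] = 2s.
Ksp = [Zn²⁺]^3[PO₄³⁻]^2 = (2.3×10⁻²)^3(2s)^2
(2s)^2 = 5.1×10⁻³³ / (2.3×10⁻²)^3 = 4.2×10⁻²⁸
s = 1.0×10⁻¹⁴ mol L⁻¹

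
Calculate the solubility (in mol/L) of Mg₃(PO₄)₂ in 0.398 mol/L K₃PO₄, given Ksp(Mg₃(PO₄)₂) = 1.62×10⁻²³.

1.56×10⁻⁸ M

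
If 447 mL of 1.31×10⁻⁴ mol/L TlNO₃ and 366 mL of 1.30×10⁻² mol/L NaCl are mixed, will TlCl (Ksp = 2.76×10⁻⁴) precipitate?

No

The combined volume is 813 mL.
[Tl⁺] = (1.31×10⁻⁴)(447)/813 = 7.20×10⁻⁵ mol/L
[Cl⁻] = (1.30×10⁻²)(366)/813 = 5.85×10⁻³ mol/L
Q = [Tl⁺][Cl⁻] = 4.22×10⁻⁷
Since Q (4.22×10⁻⁷) is less than Ksp (2.76×10⁻⁴), no TlCl precipitates.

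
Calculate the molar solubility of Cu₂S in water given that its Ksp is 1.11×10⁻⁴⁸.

Cu₂S(s) ⇌ 2 Cu⁺(aq) + S²⁻(aq)
For each mole of Cu₂S that dissolves per liter, [Cu⁺] = 2s and [S²⁻] = s; let s denote this solubility.
Ksp = [Cu⁺]^2[S²⁻] = (2s)^2 · s = 4s^3
4s^3 = 1.11×10⁻⁴⁸  ⇒  s^3 = 2.78×10⁻⁴⁹
s = 6.52×10⁻¹⁷ mol/L

6.52×10⁻¹⁷ M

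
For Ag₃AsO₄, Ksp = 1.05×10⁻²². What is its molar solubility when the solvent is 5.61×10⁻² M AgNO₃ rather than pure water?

Ag₃AsO₄(s) ⇌ 3 Ag⁺(aq) + AsO₄³⁻(aq)
The solution already contains Ag⁺ at 5.61×10⁻² M. Let s be the molar solubility of Ag₃AsO₄.
[Ag⁺] ≈ 5.61×10⁻² M (common ion dominates); [AsO₄³⁻] = s.
Ksp = [Ag⁺]^3[AsO₄³⁻] = (5.61×10⁻²)^3s
s = 1.05×10⁻²² / (5.61×10⁻²)^3 = 5.95×10⁻¹⁹
s = 5.95×10⁻¹⁹ M

5.95×10⁻¹⁹ M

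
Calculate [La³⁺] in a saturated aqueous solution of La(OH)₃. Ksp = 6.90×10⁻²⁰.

7.11×10⁻⁶ M

La(OH)₃(s) ⇌ La³⁺(aq) + 3 OH⁻(aq)
Call the molar solubility s, so that [La³⁺] = s and [OH⁻] = 3s.
Ksp = [La³⁺][OH⁻]^3 = s · (3s)^3 = 27s^4 = 6.90×10⁻²⁰
s = 7.11×10⁻⁶ M
[La³⁺] = s = 7.11×10⁻⁶ M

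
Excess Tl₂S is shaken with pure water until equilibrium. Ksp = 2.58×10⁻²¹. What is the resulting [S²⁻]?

8.64×10⁻⁸ M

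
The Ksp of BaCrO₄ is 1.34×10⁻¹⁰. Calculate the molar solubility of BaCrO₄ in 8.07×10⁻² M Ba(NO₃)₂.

BaCrO₄(s) ⇌ Ba²⁺(aq) + CrO₄²⁻(aq)
The solution already contains Ba²⁺ at 8.07×10⁻² M. Let s be the molar solubility of BaCrO₄.
[Ba²⁺] ≈ 8.07×10⁻² M (common ion dominates); [CrO₄²⁻] = s.
Ksp = [Ba²⁺][CrO₄²⁻] = (8.07×10⁻²)s
s = 1.34×10⁻¹⁰ / (8.07×10⁻²) = 1.66×10⁻⁹
s = 1.66×10⁻⁹ M

1.66×10⁻⁹ M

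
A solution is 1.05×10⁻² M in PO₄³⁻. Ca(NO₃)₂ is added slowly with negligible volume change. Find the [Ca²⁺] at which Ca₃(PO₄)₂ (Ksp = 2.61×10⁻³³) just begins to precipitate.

Precipitation of each salt begins when its ion product equals Ksp.
Ca₃(PO₄)₂(s) ⇌ 3 Ca²⁺(aq) + 2 PO₄³⁻(aq)
Ksp = [Ca²⁺]^3[PO₄³⁻]^2 = [Ca²⁺]^3(1.05×10⁻²)^2
[Ca²⁺]^3 = 2.61×10⁻³³ / (1.05×10⁻²)^2 = 2.37×10⁻²⁹
[Ca²⁺] = 2.87×10⁻¹⁰ M

2.87×10⁻¹⁰ M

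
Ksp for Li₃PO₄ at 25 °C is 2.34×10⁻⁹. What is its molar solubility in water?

3.05×10⁻³ M

Li₃PO₄(s) ⇌ 3 Li⁺(aq) + PO₄³⁻(aq)
For each mole of Li₃PO₄ that dissolves per liter, [Li⁺] = 3s and [PO₄³⁻] = s; let s denote this solubility.
Ksp = [Li⁺]^3[PO₄³⁻] = (3s)^3 · s = 27s^4
27s^4 = 2.34×10⁻⁹  ⇒  s^4 = 8.67×10⁻¹¹
Taking the 4th root, s = 3.05×10⁻³ M.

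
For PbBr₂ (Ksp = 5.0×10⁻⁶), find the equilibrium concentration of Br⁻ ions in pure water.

PbBr₂(s) ⇌ Pb²⁺(aq) + 2 Br⁻(aq)
For each mole of PbBr₂ that dissolves per liter, [Pb²⁺] = s and [Br⁻] = 2s; let s denote this solubility.
Ksp = [Pb²⁺][Br⁻]^2 = s · (2s)^2 = 4s^3 = 5.0×10⁻⁶
s = 1.1×10⁻² mol L⁻¹
[Br⁻] = 2s = 2.2×10⁻² mol L⁻¹

2.2×10⁻² M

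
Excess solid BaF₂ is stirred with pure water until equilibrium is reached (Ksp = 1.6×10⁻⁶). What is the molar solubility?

BaF₂(s) ⇌ Ba²⁺(aq) + 2 F⁻(aq)
For each mole of BaF₂ that dissolves per liter, [Ba²⁺] = s and [F⁻] = 2s; let s denote this solubility.
Ksp = [Ba²⁺][F⁻]^2 = s · (2s)^2 = 4s^3
4s^3 = 1.6×10⁻⁶  ⇒  s^3 = 4.0×10⁻⁷
s = 7.4×10⁻³ mol/L

7.4×10⁻³ M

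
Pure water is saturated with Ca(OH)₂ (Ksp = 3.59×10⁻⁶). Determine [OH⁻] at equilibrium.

1.93×10⁻² M

Ca(OH)₂(s) ⇌ Ca²⁺(aq) + 2 OH⁻(aq)
Let s be the molar solubility. Then [Ca²⁺] = s and [OH⁻] = 2s.
Ksp = [Ca²⁺][OH⁻]^2 = s · (2s)^2 = 4s^3 = 3.59×10⁻⁶
s = 9.65×10⁻³ mol L⁻¹
[OH⁻] = 2s = 1.93×10⁻² mol L⁻¹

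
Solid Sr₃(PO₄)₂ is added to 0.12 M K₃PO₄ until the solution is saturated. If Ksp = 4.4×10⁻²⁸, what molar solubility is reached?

Sr₃(PO₄)₂(s) ⇌ 3 Sr²⁺(aq) + 2 PO₄³⁻(aq)
PO₄³⁻ is already present at 0.12 M. If s mol/L of Sr₃(PO₄)₂ dissolves, [Sr²⁺] = 3s while [PO₄³⁻] ≈ 0.12 M.
Ksp = [Sr²⁺]^3[PO₄³⁻]^2 = (3s)^3(0.12)^2
(3s)^3 = 4.4×10⁻²⁸ / (0.12)^2 = 3.1×10⁻²⁶
s = 1.0×10⁻⁹ M

1.0×10⁻⁹ M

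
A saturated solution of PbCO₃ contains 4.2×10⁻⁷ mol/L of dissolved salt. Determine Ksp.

PbCO₃(s) ⇌ Pb²⁺(aq) + CO₃²⁻(aq)
Let s be the molar solubility. Then [Pb²⁺] = s and [CO₃²⁻] = s.
Ksp = [Pb²⁺][CO₃²⁻] = s · s = s^2
Ksp = (4.2×10⁻⁷)^2 = 1.8×10⁻¹³

Ksp = 1.8×10⁻¹³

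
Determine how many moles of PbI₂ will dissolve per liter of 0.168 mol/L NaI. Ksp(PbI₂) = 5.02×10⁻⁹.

1.78×10⁻⁷ M

PbI₂(s) ⇌ Pb²⁺(aq) + 2 I⁻(aq)
Let s be the solubility of PbI₂ here. The common ion gives [I⁻] ≈ 0.168 mol/L, and [Pb²⁺] = s.
Ksp = [Pb²⁺][I⁻]^2 = s(0.168)^2
s = 5.02×10⁻⁹ / (0.168)^2 = 1.78×10⁻⁷
s = 1.78×10⁻⁷ mol/L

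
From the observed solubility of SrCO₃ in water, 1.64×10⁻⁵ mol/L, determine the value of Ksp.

Ksp = 2.69×10⁻¹⁰

SrCO₃(s) ⇌ Sr²⁺(aq) + CO₃²⁻(aq)
With molar solubility s: [Sr²⁺] = s, [CO₃²⁻] = s.
Ksp = [Sr²⁺][CO₃²⁻] = s · s = s^2
Ksp = (1.64×10⁻⁵)^2 = 2.69×10⁻¹⁰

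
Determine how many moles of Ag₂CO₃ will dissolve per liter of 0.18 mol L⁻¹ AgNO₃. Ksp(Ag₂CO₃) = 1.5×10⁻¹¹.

Ag₂CO₃(s) ⇌ 2 Ag⁺(aq) + CO₃²⁻(aq)
Ag⁺ is already present at 0.18 mol L⁻¹. If s mol/L of Ag₂CO₃ dissolves, [CO₃²⁻] = s while [Ag⁺] ≈ 0.18 mol L⁻¹.
Ksp = [Ag⁺]^2[CO₃²⁻] = (0.18)^2s
s = 1.5×10⁻¹¹ / (0.18)^2 = 4.6×10⁻¹⁰
s = 4.6×10⁻¹⁰ mol L⁻¹

4.6×10⁻¹⁰ M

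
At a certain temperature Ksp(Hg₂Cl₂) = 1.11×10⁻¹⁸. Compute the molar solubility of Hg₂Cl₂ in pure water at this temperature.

Hg₂Cl₂(s) ⇌ Hg₂²⁺(aq) + 2 Cl⁻(aq)
Let s be the molar solubility. Then [Hg₂²⁺] = s and [Cl⁻] = 2s.
Ksp = [Hg₂²⁺][Cl⁻]^2 = s · (2s)^2 = 4s^3
4s^3 = 1.11×10⁻¹⁸  ⇒  s^3 = 2.78×10⁻¹⁹
s = (2.78×10⁻¹⁹)^(1/3) = 6.52×10⁻⁷ M

6.52×10⁻⁷ M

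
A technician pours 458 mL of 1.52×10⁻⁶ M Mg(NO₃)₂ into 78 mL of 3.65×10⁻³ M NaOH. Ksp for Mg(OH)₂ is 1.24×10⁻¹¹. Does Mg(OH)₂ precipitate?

No

After mixing, V = 458 mL + 78 mL = 536 mL.
[Mg²⁺] = (1.52×10⁻⁶)(458)/536 = 1.30×10⁻⁶ M
[OH⁻] = (3.65×10⁻³)(78)/536 = 5.31×10⁻⁴ M
Q = [Mg²⁺][OH⁻]^2 = 3.66×10⁻¹³
Q = 3.66×10⁻¹³ < Ksp = 1.24×10⁻¹¹, so the solution is unsaturated and no precipitate forms.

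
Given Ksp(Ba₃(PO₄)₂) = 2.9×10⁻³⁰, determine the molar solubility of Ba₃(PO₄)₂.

Ba₃(PO₄)₂(s) ⇌ 3 Ba²⁺(aq) + 2 PO₄³⁻(aq)
With molar solubility s: [Ba²⁺] = 3s, [PO₄³⁻] = 2s.
Ksp = [Ba²⁺]^3[PO₄³⁻]^2 = (3s)^3 · (2s)^2 = 108s^5
108s^5 = 2.9×10⁻³⁰  ⇒  s^5 = 2.7×10⁻³²
Taking the 5th root, s = 4.9×10⁻⁷ M.

4.9×10⁻⁷ M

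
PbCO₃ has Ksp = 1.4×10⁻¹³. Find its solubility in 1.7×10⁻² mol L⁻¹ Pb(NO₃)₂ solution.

PbCO₃(s) ⇌ Pb²⁺(aq) + CO₃²⁻(aq)
Pb²⁺ is already present at 1.7×10⁻² mol L⁻¹. If s mol/L of PbCO₃ dissolves, [CO₃²⁻] = s while [Pb²⁺] ≈ 1.7×10⁻² mol L⁻¹.
Ksp = [Pb²⁺][CO₃²⁻] = (1.7×10⁻²)s
s = 1.4×10⁻¹³ / (1.7×10⁻²) = 8.2×10⁻¹²
s = 8.2×10⁻¹² mol L⁻¹

8.2×10⁻¹² M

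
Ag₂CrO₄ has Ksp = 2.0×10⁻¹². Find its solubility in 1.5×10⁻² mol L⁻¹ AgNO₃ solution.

Ag₂CrO₄(s) ⇌ 2 Ag⁺(aq) + CrO₄²⁻(aq)
With Ag⁺ already at 1.5×10⁻² mol L⁻¹ and s small, take [Ag⁺] ≈ 1.5×10⁻² mol L⁻¹ and [CrO₄²⁻] = s.
Ksp = [Ag⁺]^2[CrO₄²⁻] = (1.5×10⁻²)^2s
s = 2.0×10⁻¹² / (1.5×10⁻²)^2 = 8.9×10⁻⁹
s = 8.9×10⁻⁹ mol L⁻¹

8.9×10⁻⁹ M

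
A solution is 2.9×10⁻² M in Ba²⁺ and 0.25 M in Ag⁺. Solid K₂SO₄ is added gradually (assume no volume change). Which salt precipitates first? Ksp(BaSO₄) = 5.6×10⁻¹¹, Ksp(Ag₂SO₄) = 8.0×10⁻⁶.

Precipitation begins when Q = Ksp.
For BaSO₄: [SO₄²⁻] = (Ksp/[Ba²⁺]) = 1.9×10⁻⁹ M
For Ag₂SO₄: [SO₄²⁻] = (Ksp/[Ag⁺]^2) = 1.3×10⁻⁴ M
The smaller threshold [SO₄²⁻] is reached first, so BaSO₄ precipitates first.

BaSO₄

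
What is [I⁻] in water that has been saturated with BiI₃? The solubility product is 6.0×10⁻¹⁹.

3.7×10⁻⁵ M

BiI₃(s) ⇌ Bi³⁺(aq) + 3 I⁻(aq)
If s mol/L of BiI₃ dissolves, [Bi³⁺] = s and [I⁻] = 3s.
Ksp = [Bi³⁺][I⁻]^3 = s · (3s)^3 = 27s^4 = 6.0×10⁻¹⁹
s = 1.2×10⁻⁵ mol/L
[I⁻] = 3s = 3.7×10⁻⁵ mol/L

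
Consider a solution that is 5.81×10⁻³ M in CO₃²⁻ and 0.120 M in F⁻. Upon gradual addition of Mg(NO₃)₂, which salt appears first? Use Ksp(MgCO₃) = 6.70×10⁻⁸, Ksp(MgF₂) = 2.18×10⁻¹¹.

The threshold for precipitation is Q = Ksp.
For MgCO₃: [Mg²⁺] = (Ksp/[CO₃²⁻]) = 1.15×10⁻⁵ M
For MgF₂: [Mg²⁺] = (Ksp/[F⁻]^2) = 1.51×10⁻⁹ M
MgF₂ requires the lower [Mg²⁺], so it precipitates first.

MgF₂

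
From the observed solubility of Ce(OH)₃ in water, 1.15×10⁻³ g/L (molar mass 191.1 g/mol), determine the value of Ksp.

Convert to molarity: s = 1.15×10⁻³ / 191.1 = 6.0178×10⁻⁶ mol/L
Ce(OH)₃(s) ⇌ Ce³⁺(aq) + 3 OH⁻(aq)
For each mole of Ce(OH)₃ that dissolves per liter, [Ce³⁺] = s and [OH⁻] = 3s; let s denote this solubility.
Ksp = [Ce³⁺][OH⁻]^3 = s · (3s)^3 = 27s^4
Ksp = 27 × (6.0178×10⁻⁶)^4 = 3.54×10⁻²⁰

Ksp = 3.54×10⁻²⁰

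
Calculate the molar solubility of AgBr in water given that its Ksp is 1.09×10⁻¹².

AgBr(s) ⇌ Ag⁺(aq) + Br⁻(aq)
If s mol/L of AgBr dissolves, [Ag⁺] = s and [Br⁻] = s.
Ksp = [Ag⁺][Br⁻] = s · s = s^2
s^2 = 1.09×10⁻¹²
s = (1.09×10⁻¹²)^(1/2) = 1.04×10⁻⁶ mol/L

1.04×10⁻⁶ M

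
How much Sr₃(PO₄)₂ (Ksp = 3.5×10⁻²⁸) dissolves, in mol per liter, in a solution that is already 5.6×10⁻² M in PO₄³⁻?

1.6×10⁻⁹ M

Sr₃(PO₄)₂(s) ⇌ 3 Sr²⁺(aq) + 2 PO₄³⁻(aq)
Let s be the solubility of Sr₃(PO₄)₂ here. The common ion gives [PO₄³⁻] ≈ 5.6×10⁻² M, and [Sr²⁺] = 3s.
Ksp = [Sr²⁺]^3[PO₄³⁻]^2 = (3s)^3(5.6×10⁻²)^2
(3s)^3 = 3.5×10⁻²⁸ / (5.6×10⁻²)^2 = 1.1×10⁻²⁵
s = 1.6×10⁻⁹ M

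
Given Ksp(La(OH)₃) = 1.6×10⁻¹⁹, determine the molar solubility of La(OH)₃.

8.8×10⁻⁶ M

La(OH)₃(s) ⇌ La³⁺(aq) + 3 OH⁻(aq)
Let s be the molar solubility. Then [La³⁺] = s and [OH⁻] = 3s.
Ksp = [La³⁺][OH⁻]^3 = s · (3s)^3 = 27s^4
27s^4 = 1.6×10⁻¹⁹  ⇒  s^4 = 5.9×10⁻²¹
s = (5.9×10⁻²¹)^(1/4) = 8.8×10⁻⁶ mol L⁻¹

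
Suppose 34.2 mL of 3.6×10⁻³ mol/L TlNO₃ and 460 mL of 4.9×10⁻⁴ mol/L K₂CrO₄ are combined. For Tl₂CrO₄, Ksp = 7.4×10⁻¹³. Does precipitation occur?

After mixing, V = 34.2 mL + 460 mL = 494.2 mL.
[Tl⁺] = (3.6×10⁻³)(34.2)/494.2 = 2.5×10⁻⁴ mol/L
[CrO₄²⁻] = (4.9×10⁻⁴)(460)/494.2 = 4.6×10⁻⁴ mol/L
Q = [Tl⁺]^2[CrO₄²⁻] = 2.8×10⁻¹¹
Since Q (2.8×10⁻¹¹) exceeds Ksp (7.4×10⁻¹³), Tl₂CrO₄ will precipitate.

Yes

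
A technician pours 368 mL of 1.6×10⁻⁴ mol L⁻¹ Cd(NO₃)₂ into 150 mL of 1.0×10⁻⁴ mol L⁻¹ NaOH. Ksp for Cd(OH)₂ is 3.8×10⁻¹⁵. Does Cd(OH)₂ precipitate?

Yes

The combined volume is 518 mL.
[Cd²⁺] = (1.6×10⁻⁴)(368)/518 = 1.1×10⁻⁴ mol L⁻¹
[OH⁻] = (1.0×10⁻⁴)(150)/518 = 2.9×10⁻⁵ mol L⁻¹
Q = [Cd²⁺][OH⁻]^2 = 9.5×10⁻¹⁴
Since Q (9.5×10⁻¹⁴) exceeds Ksp (3.8×10⁻¹⁵), Cd(OH)₂ will precipitate.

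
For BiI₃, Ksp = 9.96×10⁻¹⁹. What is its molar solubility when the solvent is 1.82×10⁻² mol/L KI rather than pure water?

1.65×10⁻¹³ M

BiI₃(s) ⇌ Bi³⁺(aq) + 3 I⁻(aq)
The solution already contains I⁻ at 1.82×10⁻² mol/L. Let s be the molar solubility of BiI₃.
[I⁻] ≈ 1.82×10⁻² mol/L (common ion dominates); [Bi³⁺] = s.
Ksp = [Bi³⁺][I⁻]^3 = s(1.82×10⁻²)^3
s = 9.96×10⁻¹⁹ / (1.82×10⁻²)^3 = 1.65×10⁻¹³
s = 1.65×10⁻¹³ mol/L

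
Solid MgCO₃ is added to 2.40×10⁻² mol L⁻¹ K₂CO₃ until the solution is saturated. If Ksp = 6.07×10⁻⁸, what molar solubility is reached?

2.53×10⁻⁶ M

MgCO₃(s) ⇌ Mg²⁺(aq) + CO₃²⁻(aq)
The solution already contains CO₃²⁻ at 2.40×10⁻² mol L⁻¹. Let s be the molar solubility of MgCO₃.
[CO₃²⁻] ≈ 2.40×10⁻² mol L⁻¹ (common ion dominates); [Mg²⁺] = s.
Ksp = [Mg²⁺][CO₃²⁻] = s(2.40×10⁻²)
s = 6.07×10⁻⁸ / (2.40×10⁻²) = 2.53×10⁻⁶
s = 2.53×10⁻⁶ mol L⁻¹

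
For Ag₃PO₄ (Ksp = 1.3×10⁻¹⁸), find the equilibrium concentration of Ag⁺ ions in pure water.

4.4×10⁻⁵ M

Ag₃PO₄(s) ⇌ 3 Ag⁺(aq) + PO₄³⁻(aq)
If s mol/L of Ag₃PO₄ dissolves, [Ag⁺] = 3s and [PO₄³⁻] = s.
Ksp = [Ag⁺]^3[PO₄³⁻] = (3s)^3 · s = 27s^4 = 1.3×10⁻¹⁸
s = 1.5×10⁻⁵ mol L⁻¹
[Ag⁺] = 3s = 4.4×10⁻⁵ mol L⁻¹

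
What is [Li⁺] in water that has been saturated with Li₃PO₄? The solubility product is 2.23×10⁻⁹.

9.04×10⁻³ M

Li₃PO₄(s) ⇌ 3 Li⁺(aq) + PO₄³⁻(aq)
If s mol/L of Li₃PO₄ dissolves, [Li⁺] = 3s and [PO₄³⁻] = s.
Ksp = [Li⁺]^3[PO₄³⁻] = (3s)^3 · s = 27s^4 = 2.23×10⁻⁹
s = 3.01×10⁻³ M
[Li⁺] = 3s = 9.04×10⁻³ M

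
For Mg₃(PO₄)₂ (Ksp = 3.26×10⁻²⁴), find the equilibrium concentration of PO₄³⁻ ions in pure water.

Mg₃(PO₄)₂(s) ⇌ 3 Mg²⁺(aq) + 2 PO₄³⁻(aq)
With molar solubility s: [Mg²⁺] = 3s, [PO₄³⁻] = 2s.
Ksp = [Mg²⁺]^3[PO₄³⁻]^2 = (3s)^3 · (2s)^2 = 108s^5 = 3.26×10⁻²⁴
s = 7.87×10⁻⁶ mol L⁻¹
[PO₄³⁻] = 2s = 1.57×10⁻⁵ mol L⁻¹

1.57×10⁻⁵ M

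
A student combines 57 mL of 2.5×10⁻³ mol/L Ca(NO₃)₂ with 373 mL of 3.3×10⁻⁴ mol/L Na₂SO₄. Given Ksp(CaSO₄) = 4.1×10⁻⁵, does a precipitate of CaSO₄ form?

The combined volume is 430 mL.
[Ca²⁺] = (2.5×10⁻³)(57)/430 = 3.3×10⁻⁴ mol/L
[SO₄²⁻] = (3.3×10⁻⁴)(373)/430 = 2.9×10⁻⁴ mol/L
Q = [Ca²⁺][SO₄²⁻] = 9.5×10⁻⁸
Since Q (9.5×10⁻⁸) is less than Ksp (4.1×10⁻⁵), no CaSO₄ precipitates.

No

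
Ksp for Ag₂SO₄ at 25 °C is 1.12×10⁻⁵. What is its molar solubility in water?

Ag₂SO₄(s) ⇌ 2 Ag⁺(aq) + SO₄²⁻(aq)
If s mol/L of Ag₂SO₄ dissolves, [Ag⁺] = 2s and [SO₄²⁻] = s.
Ksp = [Ag⁺]^2[SO₄²⁻] = (2s)^2 · s = 4s^3
4s^3 = 1.12×10⁻⁵  ⇒  s^3 = 2.80×10⁻⁶
Taking the 3rd root, s = 1.41×10⁻² mol L⁻¹.

1.41×10⁻² M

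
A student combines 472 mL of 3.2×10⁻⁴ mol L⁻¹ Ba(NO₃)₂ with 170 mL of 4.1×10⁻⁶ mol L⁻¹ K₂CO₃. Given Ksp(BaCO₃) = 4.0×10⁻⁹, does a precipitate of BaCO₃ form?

No

The combined volume is 642 mL.
[Ba²⁺] = (3.2×10⁻⁴)(472)/642 = 2.4×10⁻⁴ mol L⁻¹
[CO₃²⁻] = (4.1×10⁻⁶)(170)/642 = 1.1×10⁻⁶ mol L⁻¹
Q = [Ba²⁺][CO₃²⁻] = 2.6×10⁻¹⁰
Q = 2.6×10⁻¹⁰ < Ksp = 4.0×10⁻⁹, so the solution is unsaturated and no precipitate forms.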